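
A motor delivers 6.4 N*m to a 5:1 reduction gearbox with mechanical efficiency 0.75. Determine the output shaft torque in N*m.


tau_out = tau_in * N * eta = 6.4 * 5 * 0.75 = 24.0000

24.0000 N*m


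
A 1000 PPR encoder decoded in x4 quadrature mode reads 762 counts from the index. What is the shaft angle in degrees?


angle = counts * 360 / (PPR*4) = 762 * 360 / 4000 = 68.5800

68.5800 degrees


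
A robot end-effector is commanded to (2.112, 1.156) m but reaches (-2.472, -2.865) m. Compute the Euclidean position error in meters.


dx = -2.472 - (2.112) = -4.5840, dy = -2.865 - (1.156) = -4.0210
err = sqrt(21.013056 + 16.168441) = 6.0977

6.0977 m


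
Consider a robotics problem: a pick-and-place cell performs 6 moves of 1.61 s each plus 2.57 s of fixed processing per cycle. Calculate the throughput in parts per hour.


T_cycle = 6*1.61 + 2.57 = 12.2300 s
rate = 3600/T = 294.3581

294.3581 parts/hour


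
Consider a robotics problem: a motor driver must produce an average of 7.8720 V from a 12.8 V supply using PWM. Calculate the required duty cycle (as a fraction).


D = V_avg/V_supply = 7.8720/12.8 = 0.6150

0.6150


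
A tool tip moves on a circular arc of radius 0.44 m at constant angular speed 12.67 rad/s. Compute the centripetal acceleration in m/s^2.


a_c = omega^2 * r = 12.67^2 * 0.44 = 70.6327

70.6327 m/s^2


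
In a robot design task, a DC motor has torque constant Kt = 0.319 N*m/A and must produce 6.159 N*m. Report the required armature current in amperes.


I = tau / Kt = 6.159/0.319 = 19.3072

19.3072 A


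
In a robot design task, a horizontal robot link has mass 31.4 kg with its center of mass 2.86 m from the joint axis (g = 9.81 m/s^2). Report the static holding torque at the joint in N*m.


tau = m*g*L = 31.4 * 9.81 * 2.86 = 880.9772

880.9772 N*m


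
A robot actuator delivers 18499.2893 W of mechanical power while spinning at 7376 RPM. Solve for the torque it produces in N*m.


omega = 7376 * 2*pi/60 = 772.412914 rad/s
tau = P / omega = 18499.2893 / 772.412914 = 23.9500

23.9500 N*m


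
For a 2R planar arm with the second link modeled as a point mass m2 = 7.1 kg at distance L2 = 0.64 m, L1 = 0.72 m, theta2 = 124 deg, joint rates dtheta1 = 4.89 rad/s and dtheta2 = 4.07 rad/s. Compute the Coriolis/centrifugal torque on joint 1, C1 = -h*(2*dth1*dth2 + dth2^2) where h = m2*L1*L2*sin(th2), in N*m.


h = m2*L1*L2*sin(th2) = 7.1*0.72*0.64*sin(124 deg) = 2.712346
C1 = -h*(2*4.89*4.07 + 4.07^2) = -2.712346*56.3695 = -152.8936

-152.8936 N*m


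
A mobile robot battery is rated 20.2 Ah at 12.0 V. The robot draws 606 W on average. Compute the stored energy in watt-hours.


E = capacity * V = 20.2*12.0 = 242.4000

242.4000 Wh


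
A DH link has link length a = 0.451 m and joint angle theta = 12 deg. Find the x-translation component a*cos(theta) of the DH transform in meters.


a*cos(theta) = 0.451*cos(12 deg) = 0.4411

0.4411 m


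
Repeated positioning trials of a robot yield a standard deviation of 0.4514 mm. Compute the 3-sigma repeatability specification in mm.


repeatability = 3*sigma = 3*0.4514 = 1.3542

1.3542 mm


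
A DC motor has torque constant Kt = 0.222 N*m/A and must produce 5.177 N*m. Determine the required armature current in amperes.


I = tau / Kt = 5.177/0.222 = 23.3198

23.3198 A


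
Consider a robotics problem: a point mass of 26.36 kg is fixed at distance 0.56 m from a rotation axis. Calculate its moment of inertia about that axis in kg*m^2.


I = m*r^2 = 26.36*0.56^2 = 8.2665

8.2665 kg*m^2


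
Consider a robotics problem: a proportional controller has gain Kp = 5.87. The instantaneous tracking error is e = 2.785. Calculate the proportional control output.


u_P = Kp * e = 5.87 * 2.785 = 16.3480

16.3480


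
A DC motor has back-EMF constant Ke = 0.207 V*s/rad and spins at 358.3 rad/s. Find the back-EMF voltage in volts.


V_emf = Ke * omega = 0.207*358.3 = 74.1681

74.1681 V


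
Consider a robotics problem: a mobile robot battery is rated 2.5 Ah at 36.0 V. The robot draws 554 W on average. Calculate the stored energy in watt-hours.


E = capacity * V = 2.5*36.0 = 90.0000

90.0000 Wh


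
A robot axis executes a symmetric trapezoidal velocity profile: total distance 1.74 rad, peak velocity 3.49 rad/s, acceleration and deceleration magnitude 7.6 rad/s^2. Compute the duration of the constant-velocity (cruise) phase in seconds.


t_acc = v/a = 0.459211 s, d_acc = v^2/(2a) = 0.801322 rad each
d_cruise = 1.74 - 2*0.801322 = 0.137356 rad
t_cruise = d_cruise/v = 0.137356/3.49 = 0.0394

0.0394 s


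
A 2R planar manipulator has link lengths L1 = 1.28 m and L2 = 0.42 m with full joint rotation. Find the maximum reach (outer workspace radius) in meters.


r_max = L1 + L2 = 1.28 + 0.42 = 1.7000

1.7000 m


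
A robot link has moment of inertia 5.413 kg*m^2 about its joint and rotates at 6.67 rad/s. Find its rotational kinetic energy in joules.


KE = (1/2)*I*omega^2 = 0.5*5.413*6.67^2 = 120.4092

120.4092 J


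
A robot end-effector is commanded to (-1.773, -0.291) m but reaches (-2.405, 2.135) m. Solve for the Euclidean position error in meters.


dx = -2.405 - (-1.773) = -0.6320, dy = 2.135 - (-0.291) = 2.4260
err = sqrt(0.399424 + 5.885476) = 2.5070

2.5070 m


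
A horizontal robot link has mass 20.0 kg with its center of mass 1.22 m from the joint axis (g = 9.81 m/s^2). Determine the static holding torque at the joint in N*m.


tau = m*g*L = 20.0 * 9.81 * 1.22 = 239.3640

239.3640 N*m


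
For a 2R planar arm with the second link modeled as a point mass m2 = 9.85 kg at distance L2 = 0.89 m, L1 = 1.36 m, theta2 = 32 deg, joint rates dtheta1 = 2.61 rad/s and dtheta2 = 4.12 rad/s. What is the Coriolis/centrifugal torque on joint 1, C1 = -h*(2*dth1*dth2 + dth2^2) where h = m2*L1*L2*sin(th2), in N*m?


h = m2*L1*L2*sin(th2) = 9.85*1.36*0.89*sin(32 deg) = 6.317931
C1 = -h*(2*2.61*4.12 + 4.12^2) = -6.317931*38.4808 = -243.1190

-243.1190 N*m


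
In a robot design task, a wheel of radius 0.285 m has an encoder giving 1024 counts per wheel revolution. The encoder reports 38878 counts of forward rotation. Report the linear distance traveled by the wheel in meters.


revs = 38878/1024 = 37.966797
d = revs * 2*pi*r = 37.966797 * 2*pi*0.285 = 67.9874

67.9874 m


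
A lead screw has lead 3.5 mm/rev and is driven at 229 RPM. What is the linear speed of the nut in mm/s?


v = lead * (RPM/60) = 3.5*229/60 = 13.3583

13.3583 mm/s


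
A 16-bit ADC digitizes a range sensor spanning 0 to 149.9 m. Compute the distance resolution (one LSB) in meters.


res = range / 2^n = 149.9/2^16 = 149.9/65536 = 0.0023

0.0023 m


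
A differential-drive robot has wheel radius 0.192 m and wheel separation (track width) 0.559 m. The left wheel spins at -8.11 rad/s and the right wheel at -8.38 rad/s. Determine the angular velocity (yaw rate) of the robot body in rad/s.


omega = r*(wR - wL)/L = 0.192*(-8.38 - (-8.11))/0.559 = -0.0927

-0.0927 rad/s


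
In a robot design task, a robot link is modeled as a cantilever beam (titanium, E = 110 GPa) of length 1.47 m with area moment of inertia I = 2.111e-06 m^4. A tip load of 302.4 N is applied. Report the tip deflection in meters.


delta = F*L^3/(3*E*I) = 302.4*1.47^3/(3*1.100e+11*2.111e-06)
      = 960.5805552/696630 = 0.0014

0.0014 m


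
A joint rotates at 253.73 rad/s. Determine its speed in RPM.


RPM = 253.73 * 60/(2*pi) = 2422.9430

2422.9430 RPM


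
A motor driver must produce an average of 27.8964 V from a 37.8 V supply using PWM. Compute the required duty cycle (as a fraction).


D = V_avg/V_supply = 27.8964/37.8 = 0.7380

0.7380


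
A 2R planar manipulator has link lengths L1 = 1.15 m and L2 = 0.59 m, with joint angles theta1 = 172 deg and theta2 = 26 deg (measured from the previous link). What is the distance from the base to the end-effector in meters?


x = L1*cos(th1) + L2*cos(th1+th2) = -1.699932
y = L1*sin(th1) + L2*sin(th1+th2) = -0.022271
d = sqrt(x^2 + y^2) = sqrt(2.889769 + 4.959974e-04) = 1.7001

1.7001 m


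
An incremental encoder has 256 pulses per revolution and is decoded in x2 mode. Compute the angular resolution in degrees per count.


resolution = 360 / (PPR * 2) = 360 / 512 = 0.7031

0.7031 degrees


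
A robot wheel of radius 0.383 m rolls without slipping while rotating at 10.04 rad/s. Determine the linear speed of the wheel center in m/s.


v = omega * r = 10.04 * 0.383 = 3.8453

3.8453 m/s


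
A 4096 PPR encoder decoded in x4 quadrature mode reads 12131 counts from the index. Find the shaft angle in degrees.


angle = counts * 360 / (PPR*4) = 12131 * 360 / 16384 = 266.5503

266.5503 degrees


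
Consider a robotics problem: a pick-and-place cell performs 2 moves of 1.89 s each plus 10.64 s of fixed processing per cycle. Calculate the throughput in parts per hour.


T_cycle = 2*1.89 + 10.64 = 14.4200 s
rate = 3600/T = 249.6533

249.6533 parts/hour


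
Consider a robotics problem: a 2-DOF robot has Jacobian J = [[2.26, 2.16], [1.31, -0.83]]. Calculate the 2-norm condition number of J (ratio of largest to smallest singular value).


JJ^T eigenvalues: trace(JJ^T) = 12.1782, det(JJ^T) = det(J)^2 = 22.14078916
s_max^2 = (12.1782 + sqrt(59.74539860))/2 = 9.95385739
s_min^2 = (12.1782 - sqrt(59.74539860))/2 = 2.22434261
kappa = s_max/s_min = sqrt(9.95385739/2.22434261) = 2.1154

2.1154


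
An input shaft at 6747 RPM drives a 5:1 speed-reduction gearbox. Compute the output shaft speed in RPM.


omega_out = omega_in / N = 6747 / 5 = 1349.4000

1349.4000 RPM


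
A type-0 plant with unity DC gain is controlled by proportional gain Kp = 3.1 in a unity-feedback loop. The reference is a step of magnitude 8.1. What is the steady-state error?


e_ss = R/(1 + Kp) = 8.1/(1 + 3.1) = 8.1/4.1000 = 1.9756

1.9756


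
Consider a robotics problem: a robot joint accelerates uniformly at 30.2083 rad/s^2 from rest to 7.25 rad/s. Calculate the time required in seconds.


t = delta_omega / alpha = 7.25 / 30.2083 = 0.2400

0.2400 s


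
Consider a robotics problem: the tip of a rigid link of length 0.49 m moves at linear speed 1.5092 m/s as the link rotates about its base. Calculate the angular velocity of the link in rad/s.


omega = v / L = 1.5092 / 0.49 = 3.0800

3.0800 rad/s


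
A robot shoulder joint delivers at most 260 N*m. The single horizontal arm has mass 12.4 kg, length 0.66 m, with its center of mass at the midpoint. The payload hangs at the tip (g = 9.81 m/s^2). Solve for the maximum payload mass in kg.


tau_arm = m_arm*g*(L/2) = 12.4*9.81*0.66/2 = 40.1425 N*m
tau_payload = tau_max - tau_arm = 260 - 40.1425 = 219.8575
m_payload = tau_payload / (g*L) = 219.8575 / (9.81*0.66) = 33.9569

33.9569 kg


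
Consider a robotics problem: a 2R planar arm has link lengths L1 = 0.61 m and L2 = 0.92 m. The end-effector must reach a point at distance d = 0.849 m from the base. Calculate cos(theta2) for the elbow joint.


cos(th2) = (d^2 - L1^2 - L2^2)/(2*L1*L2) = (0.849^2 - 0.61^2 - 0.92^2)/(2*0.61*0.92) = -0.4434

-0.4434


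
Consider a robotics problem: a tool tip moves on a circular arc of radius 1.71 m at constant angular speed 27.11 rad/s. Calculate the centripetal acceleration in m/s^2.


a_c = omega^2 * r = 27.11^2 * 1.71 = 1256.7681

1256.7681 m/s^2


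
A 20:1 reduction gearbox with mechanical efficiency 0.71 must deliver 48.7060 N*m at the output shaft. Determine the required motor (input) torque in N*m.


tau_in = tau_out / (N * eta) = 48.7060 / (20 * 0.71) = 3.4300

3.4300 N*m


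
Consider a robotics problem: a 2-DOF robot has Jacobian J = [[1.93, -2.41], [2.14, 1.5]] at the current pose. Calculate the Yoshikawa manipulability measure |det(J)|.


det(J) = 1.93*1.5 - (-2.41)*(2.14) = 8.0524
|det(J)| = 8.0524

8.0524


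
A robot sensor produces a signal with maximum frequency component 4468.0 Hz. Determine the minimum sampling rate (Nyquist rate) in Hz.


f_s,min = 2*f_max = 2*4468.0 = 8936.0000

8936.0000 Hz


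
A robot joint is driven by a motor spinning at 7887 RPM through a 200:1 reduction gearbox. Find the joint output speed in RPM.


omega_joint = omega_motor / N = 7887 / 200 = 39.4350

39.4350 RPM


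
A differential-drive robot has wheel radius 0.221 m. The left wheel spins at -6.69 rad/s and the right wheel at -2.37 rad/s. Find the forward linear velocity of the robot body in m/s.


v = r*(wR + wL)/2 = 0.221*(-2.37 + -6.69)/2 = -1.0011

-1.0011 m/s


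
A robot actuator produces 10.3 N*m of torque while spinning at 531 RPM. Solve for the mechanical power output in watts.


omega = 531 * 2*pi/60 = 55.606190 rad/s
P = tau * omega = 10.3 * 55.606190 = 572.7438

572.7438 W


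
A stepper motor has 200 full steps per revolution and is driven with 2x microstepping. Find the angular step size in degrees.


step = 360/(200*2) = 360/400 = 0.9000

0.9000 degrees


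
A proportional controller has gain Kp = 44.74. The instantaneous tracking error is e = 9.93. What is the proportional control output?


u_P = Kp * e = 44.74 * 9.93 = 444.2682

444.2682


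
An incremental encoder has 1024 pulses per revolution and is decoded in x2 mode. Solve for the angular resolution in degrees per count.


resolution = 360 / (PPR * 2) = 360 / 2048 = 0.1758

0.1758 degrees


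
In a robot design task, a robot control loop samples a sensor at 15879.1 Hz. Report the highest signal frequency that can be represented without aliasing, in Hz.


f_max = f_s/2 = 15879.1/2 = 7939.5500

7939.5500 Hz


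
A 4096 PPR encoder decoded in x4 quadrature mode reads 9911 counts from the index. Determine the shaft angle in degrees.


angle = counts * 360 / (PPR*4) = 9911 * 360 / 16384 = 217.7710

217.7710 degrees


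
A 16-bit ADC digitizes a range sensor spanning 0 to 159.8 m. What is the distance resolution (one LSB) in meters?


res = range / 2^n = 159.8/2^16 = 159.8/65536 = 0.0024

0.0024 m


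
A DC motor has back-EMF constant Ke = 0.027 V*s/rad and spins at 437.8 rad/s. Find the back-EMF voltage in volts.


V_emf = Ke * omega = 0.027*437.8 = 11.8206

11.8206 V


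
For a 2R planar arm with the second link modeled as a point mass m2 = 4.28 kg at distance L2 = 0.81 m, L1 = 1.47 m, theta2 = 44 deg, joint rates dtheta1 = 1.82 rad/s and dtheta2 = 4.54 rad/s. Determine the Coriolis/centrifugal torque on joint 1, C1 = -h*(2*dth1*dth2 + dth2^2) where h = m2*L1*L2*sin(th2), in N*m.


h = m2*L1*L2*sin(th2) = 4.28*1.47*0.81*sin(44 deg) = 3.540115
C1 = -h*(2*1.82*4.54 + 4.54^2) = -3.540115*37.1372 = -131.4700

-131.4700 N*m


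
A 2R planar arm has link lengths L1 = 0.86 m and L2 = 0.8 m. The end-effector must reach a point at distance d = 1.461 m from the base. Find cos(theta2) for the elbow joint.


cos(th2) = (d^2 - L1^2 - L2^2)/(2*L1*L2) = (1.461^2 - 0.86^2 - 0.8^2)/(2*0.86*0.8) = 0.5486

0.5486


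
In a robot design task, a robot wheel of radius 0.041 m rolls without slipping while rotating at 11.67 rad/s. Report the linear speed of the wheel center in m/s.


v = omega * r = 11.67 * 0.041 = 0.4785

0.4785 m/s


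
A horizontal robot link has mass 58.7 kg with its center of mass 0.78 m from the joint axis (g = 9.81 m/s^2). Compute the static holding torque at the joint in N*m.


tau = m*g*L = 58.7 * 9.81 * 0.78 = 449.1607

449.1607 N*m


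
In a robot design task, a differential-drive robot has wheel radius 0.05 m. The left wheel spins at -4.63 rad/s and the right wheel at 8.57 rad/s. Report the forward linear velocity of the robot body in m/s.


v = r*(wR + wL)/2 = 0.05*(8.57 + -4.63)/2 = 0.0985

0.0985 m/s


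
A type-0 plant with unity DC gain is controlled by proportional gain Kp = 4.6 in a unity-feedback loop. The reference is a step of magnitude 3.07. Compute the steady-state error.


e_ss = R/(1 + Kp) = 3.07/(1 + 4.6) = 3.07/5.6000 = 0.5482

0.5482


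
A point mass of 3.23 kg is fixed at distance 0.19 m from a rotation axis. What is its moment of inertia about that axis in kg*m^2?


I = m*r^2 = 3.23*0.19^2 = 0.1166

0.1166 kg*m^2


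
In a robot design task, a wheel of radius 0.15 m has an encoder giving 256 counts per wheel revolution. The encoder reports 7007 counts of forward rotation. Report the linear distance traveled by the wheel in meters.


revs = 7007/256 = 27.371094
d = revs * 2*pi*r = 27.371094 * 2*pi*0.15 = 25.7966

25.7966 m


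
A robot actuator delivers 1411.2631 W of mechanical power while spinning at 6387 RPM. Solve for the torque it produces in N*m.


omega = 6387 * 2*pi/60 = 668.845076 rad/s
tau = P / omega = 1411.2631 / 668.845076 = 2.1100

2.1100 N*m


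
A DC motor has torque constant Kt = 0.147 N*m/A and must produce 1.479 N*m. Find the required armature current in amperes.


I = tau / Kt = 1.479/0.147 = 10.0612

10.0612 A


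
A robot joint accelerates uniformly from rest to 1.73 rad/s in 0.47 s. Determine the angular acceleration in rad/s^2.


alpha = delta_omega / t = 1.73 / 0.47 = 3.6809

3.6809 rad/s^2


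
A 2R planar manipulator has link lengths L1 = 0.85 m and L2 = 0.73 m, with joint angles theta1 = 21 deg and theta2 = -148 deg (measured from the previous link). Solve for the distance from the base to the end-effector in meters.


x = L1*cos(th1) + L2*cos(th1+th2) = 0.354218
y = L1*sin(th1) + L2*sin(th1+th2) = -0.278391
d = sqrt(x^2 + y^2) = sqrt(0.125470 + 0.077502) = 0.4505

0.4505 m


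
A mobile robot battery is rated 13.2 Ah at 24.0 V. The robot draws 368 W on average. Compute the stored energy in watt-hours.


E = capacity * V = 13.2*24.0 = 316.8000

316.8000 Wh


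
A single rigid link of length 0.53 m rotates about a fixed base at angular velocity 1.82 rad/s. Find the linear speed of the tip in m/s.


v = L*omega = 0.53 * 1.82 = 0.9646

0.9646 m/s


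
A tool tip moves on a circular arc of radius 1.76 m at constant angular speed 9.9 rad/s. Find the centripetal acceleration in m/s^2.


a_c = omega^2 * r = 9.9^2 * 1.76 = 172.4976

172.4976 m/s^2


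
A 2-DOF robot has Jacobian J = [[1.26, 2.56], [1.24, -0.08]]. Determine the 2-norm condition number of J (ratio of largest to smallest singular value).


JJ^T eigenvalues: trace(JJ^T) = 9.6852, det(JJ^T) = det(J)^2 = 10.72693504
s_max^2 = (9.6852 + sqrt(50.89535888))/2 = 8.40964916
s_min^2 = (9.6852 - sqrt(50.89535888))/2 = 1.27555084
kappa = s_max/s_min = sqrt(8.40964916/1.27555084) = 2.5677

2.5677


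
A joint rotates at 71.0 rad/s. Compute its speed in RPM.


RPM = 71.0 * 60/(2*pi) = 678.0001

678.0001 RPM


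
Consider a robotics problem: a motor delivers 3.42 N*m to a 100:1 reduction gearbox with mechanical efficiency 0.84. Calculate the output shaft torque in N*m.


tau_out = tau_in * N * eta = 3.42 * 100 * 0.84 = 287.2800

287.2800 N*m


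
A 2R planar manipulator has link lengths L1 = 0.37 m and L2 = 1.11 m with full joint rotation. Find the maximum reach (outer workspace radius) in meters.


r_max = L1 + L2 = 0.37 + 1.11 = 1.4800

1.4800 m


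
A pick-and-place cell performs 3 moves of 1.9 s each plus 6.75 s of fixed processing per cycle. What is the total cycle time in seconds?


T = 3*1.9 + 6.75 = 12.4500

12.4500 s


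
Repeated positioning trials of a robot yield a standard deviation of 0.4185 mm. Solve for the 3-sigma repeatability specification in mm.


repeatability = 3*sigma = 3*0.4185 = 1.2555

1.2555 mm


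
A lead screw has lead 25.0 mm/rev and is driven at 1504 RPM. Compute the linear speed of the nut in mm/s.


v = lead * (RPM/60) = 25.0*1504/60 = 626.6667

626.6667 mm/s


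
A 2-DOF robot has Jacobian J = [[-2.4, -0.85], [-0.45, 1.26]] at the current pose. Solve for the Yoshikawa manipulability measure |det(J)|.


det(J) = -2.4*1.26 - (-0.85)*(-0.45) = -3.4065
|det(J)| = 3.4065

3.4065


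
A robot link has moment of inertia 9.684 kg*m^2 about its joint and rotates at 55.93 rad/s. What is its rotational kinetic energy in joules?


KE = (1/2)*I*omega^2 = 0.5*9.684*55.93^2 = 15146.5744

15146.5744 J


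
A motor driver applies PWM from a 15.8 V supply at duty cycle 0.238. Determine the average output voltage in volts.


V_avg = V_supply * D = 15.8*0.238 = 3.7604

3.7604 V


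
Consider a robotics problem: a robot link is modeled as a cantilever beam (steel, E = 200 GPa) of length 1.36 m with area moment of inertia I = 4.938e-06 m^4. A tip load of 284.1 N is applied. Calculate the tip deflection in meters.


delta = F*L^3/(3*E*I) = 284.1*1.36^3/(3*2.000e+11*4.938e-06)
      = 714.6410496/2962800 = 2.4120e-04

2.4120e-04 m


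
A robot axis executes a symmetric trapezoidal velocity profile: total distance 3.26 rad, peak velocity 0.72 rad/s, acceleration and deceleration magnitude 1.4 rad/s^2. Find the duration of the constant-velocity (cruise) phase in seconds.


t_acc = v/a = 0.514286 s, d_acc = v^2/(2a) = 0.185143 rad each
d_cruise = 3.26 - 2*0.185143 = 2.889714 rad
t_cruise = d_cruise/v = 2.889714/0.72 = 4.0135

4.0135 s


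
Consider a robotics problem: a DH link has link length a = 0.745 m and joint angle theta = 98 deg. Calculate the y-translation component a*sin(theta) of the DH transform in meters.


a*sin(theta) = 0.745*sin(98 deg) = 0.7377

0.7377 m


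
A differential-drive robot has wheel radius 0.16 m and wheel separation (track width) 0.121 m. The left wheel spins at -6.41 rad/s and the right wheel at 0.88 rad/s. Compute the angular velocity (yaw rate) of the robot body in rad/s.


omega = r*(wR - wL)/L = 0.16*(0.88 - (-6.41))/0.121 = 9.6397

9.6397 rad/s


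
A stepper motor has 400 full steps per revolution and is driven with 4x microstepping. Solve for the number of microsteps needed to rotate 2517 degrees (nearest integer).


step_size = 360/(400*4) = 360/1600 = 0.225000 deg
n = 2517/(360/1600) = 2517*1600/360 = 11186.6667 -> 11187

11187 steps


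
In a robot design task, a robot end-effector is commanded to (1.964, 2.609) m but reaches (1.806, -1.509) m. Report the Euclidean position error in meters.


dx = 1.806 - (1.964) = -0.1580, dy = -1.509 - (2.609) = -4.1180
err = sqrt(0.024964 + 16.957924) = 4.1210

4.1210 m


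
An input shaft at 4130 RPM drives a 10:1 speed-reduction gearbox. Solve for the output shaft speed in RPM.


omega_out = omega_in / N = 4130 / 10 = 413.0000

413.0000 RPM


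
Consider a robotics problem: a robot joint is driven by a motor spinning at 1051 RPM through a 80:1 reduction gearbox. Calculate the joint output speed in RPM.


omega_joint = omega_motor / N = 1051 / 80 = 13.1375

13.1375 RPM


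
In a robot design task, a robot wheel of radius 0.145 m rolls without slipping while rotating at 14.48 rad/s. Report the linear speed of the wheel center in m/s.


v = omega * r = 14.48 * 0.145 = 2.0996

2.0996 m/s


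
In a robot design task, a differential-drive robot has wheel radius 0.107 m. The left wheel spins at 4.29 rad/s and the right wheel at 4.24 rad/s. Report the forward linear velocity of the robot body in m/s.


v = r*(wR + wL)/2 = 0.107*(4.24 + 4.29)/2 = 0.4564

0.4564 m/s


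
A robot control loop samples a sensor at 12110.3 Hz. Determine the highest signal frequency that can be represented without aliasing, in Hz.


f_max = f_s/2 = 12110.3/2 = 6055.1500

6055.1500 Hz


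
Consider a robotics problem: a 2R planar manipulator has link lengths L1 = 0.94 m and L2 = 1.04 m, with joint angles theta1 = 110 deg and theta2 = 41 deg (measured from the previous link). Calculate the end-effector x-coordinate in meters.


x = L1*cos(th1) + L2*cos(th1+th2) = 0.94*cos(110 deg) + 1.04*cos(151 deg) = -1.2311

-1.2311 m


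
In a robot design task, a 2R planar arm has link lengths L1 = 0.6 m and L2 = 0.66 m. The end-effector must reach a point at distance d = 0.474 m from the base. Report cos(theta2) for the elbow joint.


cos(th2) = (d^2 - L1^2 - L2^2)/(2*L1*L2) = (0.474^2 - 0.6^2 - 0.66^2)/(2*0.6*0.66) = -0.7209

-0.7209


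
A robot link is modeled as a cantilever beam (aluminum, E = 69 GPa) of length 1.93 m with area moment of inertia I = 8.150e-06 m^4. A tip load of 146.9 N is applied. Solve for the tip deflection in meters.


delta = F*L^3/(3*E*I) = 146.9*1.93^3/(3*6.900e+10*8.150e-06)
      = 1056.0724733/1687050 = 6.2599e-04

6.2599e-04 m


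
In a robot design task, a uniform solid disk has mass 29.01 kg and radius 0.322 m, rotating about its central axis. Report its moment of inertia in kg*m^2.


I = (1/2)*m*R^2 = 0.5*29.01*0.322^2 = 1.5039

1.5039 kg*m^2


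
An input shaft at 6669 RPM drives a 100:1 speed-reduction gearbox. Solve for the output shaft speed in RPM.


omega_out = omega_in / N = 6669 / 100 = 66.6900

66.6900 RPM


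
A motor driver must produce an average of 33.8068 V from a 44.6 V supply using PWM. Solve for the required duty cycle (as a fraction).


D = V_avg/V_supply = 33.8068/44.6 = 0.7580

0.7580


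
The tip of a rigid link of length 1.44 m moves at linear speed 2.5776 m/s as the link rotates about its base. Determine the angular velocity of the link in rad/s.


omega = v / L = 2.5776 / 1.44 = 1.7900

1.7900 rad/s


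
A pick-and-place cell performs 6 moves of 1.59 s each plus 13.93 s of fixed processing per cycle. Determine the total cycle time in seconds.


T = 6*1.59 + 13.93 = 23.4700

23.4700 s


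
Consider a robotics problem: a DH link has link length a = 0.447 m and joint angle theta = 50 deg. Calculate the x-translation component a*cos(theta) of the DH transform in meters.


a*cos(theta) = 0.447*cos(50 deg) = 0.2873

0.2873 m


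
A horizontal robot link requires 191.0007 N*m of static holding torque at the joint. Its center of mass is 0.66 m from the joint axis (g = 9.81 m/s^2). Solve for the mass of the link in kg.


m = tau / (g*L) = 191.0007 / (9.81 * 0.66) = 29.5000

29.5000 kg


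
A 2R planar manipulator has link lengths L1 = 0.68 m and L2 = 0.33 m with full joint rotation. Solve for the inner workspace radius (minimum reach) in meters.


r_min = |L1 - L2| = |0.68 - 0.33| = 0.3500

0.3500 m


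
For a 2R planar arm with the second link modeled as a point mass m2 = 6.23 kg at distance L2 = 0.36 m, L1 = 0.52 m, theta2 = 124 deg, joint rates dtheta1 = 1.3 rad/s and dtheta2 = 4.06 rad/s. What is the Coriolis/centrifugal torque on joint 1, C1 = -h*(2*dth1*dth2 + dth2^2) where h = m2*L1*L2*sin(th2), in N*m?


h = m2*L1*L2*sin(th2) = 6.23*0.52*0.36*sin(124 deg) = 0.966870
C1 = -h*(2*1.3*4.06 + 4.06^2) = -0.966870*27.0396 = -26.1438

-26.1438 N*m


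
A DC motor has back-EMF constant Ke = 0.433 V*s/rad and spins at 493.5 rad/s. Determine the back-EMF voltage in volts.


V_emf = Ke * omega = 0.433*493.5 = 213.6855

213.6855 V


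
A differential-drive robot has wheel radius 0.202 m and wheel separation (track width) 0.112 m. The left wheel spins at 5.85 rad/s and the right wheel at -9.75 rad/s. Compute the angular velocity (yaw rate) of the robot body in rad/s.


omega = r*(wR - wL)/L = 0.202*(-9.75 - (5.85))/0.112 = -28.1357

-28.1357 rad/s


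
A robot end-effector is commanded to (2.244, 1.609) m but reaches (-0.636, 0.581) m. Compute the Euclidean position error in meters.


dx = -0.636 - (2.244) = -2.8800, dy = 0.581 - (1.609) = -1.0280
err = sqrt(8.294400 + 1.056784) = 3.0580

3.0580 m


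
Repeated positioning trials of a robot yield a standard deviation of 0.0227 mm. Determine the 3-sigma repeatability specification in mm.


repeatability = 3*sigma = 3*0.0227 = 0.0681

0.0681 mm


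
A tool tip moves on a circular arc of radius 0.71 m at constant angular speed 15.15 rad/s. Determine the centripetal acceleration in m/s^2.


a_c = omega^2 * r = 15.15^2 * 0.71 = 162.9610

162.9610 m/s^2


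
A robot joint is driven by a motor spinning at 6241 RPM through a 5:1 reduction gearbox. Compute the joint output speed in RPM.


omega_joint = omega_motor / N = 6241 / 5 = 1248.2000

1248.2000 RPM


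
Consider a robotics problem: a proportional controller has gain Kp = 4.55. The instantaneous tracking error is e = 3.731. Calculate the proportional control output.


u_P = Kp * e = 4.55 * 3.731 = 16.9760

16.9760


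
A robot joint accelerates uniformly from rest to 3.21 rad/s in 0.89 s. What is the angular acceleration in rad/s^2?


alpha = delta_omega / t = 3.21 / 0.89 = 3.6067

3.6067 rad/s^2


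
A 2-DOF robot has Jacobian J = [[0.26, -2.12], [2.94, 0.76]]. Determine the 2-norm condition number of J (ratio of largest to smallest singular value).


JJ^T eigenvalues: trace(JJ^T) = 13.7832, det(JJ^T) = det(J)^2 = 41.35004416
s_max^2 = (13.7832 + sqrt(24.57642560))/2 = 9.37033080
s_min^2 = (13.7832 - sqrt(24.57642560))/2 = 4.41286920
kappa = s_max/s_min = sqrt(9.37033080/4.41286920) = 1.4572

1.4572


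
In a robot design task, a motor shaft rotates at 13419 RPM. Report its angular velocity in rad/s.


omega = 13419 * 2*pi/60 = 1405.2344

1405.2344 rad/s


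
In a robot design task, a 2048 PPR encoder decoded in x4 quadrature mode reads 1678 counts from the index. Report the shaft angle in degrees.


angle = counts * 360 / (PPR*4) = 1678 * 360 / 8192 = 73.7402

73.7402 degrees


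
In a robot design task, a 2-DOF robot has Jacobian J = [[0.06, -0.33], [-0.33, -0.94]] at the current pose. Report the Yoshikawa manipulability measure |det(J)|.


det(J) = 0.06*-0.94 - (-0.33)*(-0.33) = -0.1653
|det(J)| = 0.1653

0.1653


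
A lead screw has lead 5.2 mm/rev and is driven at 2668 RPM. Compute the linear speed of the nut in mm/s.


v = lead * (RPM/60) = 5.2*2668/60 = 231.2267

231.2267 mm/s


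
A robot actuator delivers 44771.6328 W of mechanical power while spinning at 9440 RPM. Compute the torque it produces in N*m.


omega = 9440 * 2*pi/60 = 988.554488 rad/s
tau = P / omega = 44771.6328 / 988.554488 = 45.2900

45.2900 N*m


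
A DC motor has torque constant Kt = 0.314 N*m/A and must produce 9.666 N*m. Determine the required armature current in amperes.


I = tau / Kt = 9.666/0.314 = 30.7834

30.7834 A


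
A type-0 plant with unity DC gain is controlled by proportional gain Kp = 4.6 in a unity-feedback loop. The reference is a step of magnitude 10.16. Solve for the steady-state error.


e_ss = R/(1 + Kp) = 10.16/(1 + 4.6) = 10.16/5.6000 = 1.8143

1.8143


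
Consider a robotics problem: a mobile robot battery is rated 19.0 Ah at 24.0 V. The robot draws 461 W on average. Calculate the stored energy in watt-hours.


E = capacity * V = 19.0*24.0 = 456.0000

456.0000 Wh


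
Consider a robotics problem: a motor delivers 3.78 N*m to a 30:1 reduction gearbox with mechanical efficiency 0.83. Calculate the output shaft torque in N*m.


tau_out = tau_in * N * eta = 3.78 * 30 * 0.83 = 94.1220

94.1220 N*m


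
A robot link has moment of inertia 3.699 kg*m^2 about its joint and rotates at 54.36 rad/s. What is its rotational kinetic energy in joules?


KE = (1/2)*I*omega^2 = 0.5*3.699*54.36^2 = 5465.2903

5465.2903 J


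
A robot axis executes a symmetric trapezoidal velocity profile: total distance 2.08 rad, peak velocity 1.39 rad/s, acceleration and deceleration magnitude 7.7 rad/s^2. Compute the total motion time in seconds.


t_acc = v/a = 1.39/7.7 = 0.180519 s
d_acc = v^2/(2a) = 0.125461 rad (each ramp)
d_cruise = 2.08 - 2*0.125461 = 1.829078 rad
t_cruise = 1.829078/1.39 = 1.315883 s
t_total = 2*0.180519 + 1.315883 = 1.6769

1.6769 s


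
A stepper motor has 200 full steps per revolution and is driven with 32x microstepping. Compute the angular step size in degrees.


step = 360/(200*32) = 360/6400 = 0.0563

0.0563 degrees


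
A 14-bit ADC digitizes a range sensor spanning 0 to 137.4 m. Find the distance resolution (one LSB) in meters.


res = range / 2^n = 137.4/2^14 = 137.4/16384 = 0.0084

0.0084 m


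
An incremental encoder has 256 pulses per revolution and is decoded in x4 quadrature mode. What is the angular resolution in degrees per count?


resolution = 360 / (PPR * 4) = 360 / 1024 = 0.3516

0.3516 degrees


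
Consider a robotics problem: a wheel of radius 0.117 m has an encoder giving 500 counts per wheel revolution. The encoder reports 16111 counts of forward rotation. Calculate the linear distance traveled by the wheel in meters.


revs = 16111/500 = 32.222000
d = revs * 2*pi*r = 32.222000 * 2*pi*0.117 = 23.6874

23.6874 m


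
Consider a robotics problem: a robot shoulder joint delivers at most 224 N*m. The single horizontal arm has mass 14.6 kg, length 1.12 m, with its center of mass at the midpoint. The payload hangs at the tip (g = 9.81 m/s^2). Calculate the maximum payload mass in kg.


tau_arm = m_arm*g*(L/2) = 14.6*9.81*1.12/2 = 80.2066 N*m
tau_payload = tau_max - tau_arm = 224 - 80.2066 = 143.7934
m_payload = tau_payload / (g*L) = 143.7934 / (9.81*1.12) = 13.0874

13.0874 kg


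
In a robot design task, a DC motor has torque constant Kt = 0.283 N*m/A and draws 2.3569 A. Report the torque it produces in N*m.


tau = Kt * I = 0.283*2.3569 = 0.6670

0.6670 N*m


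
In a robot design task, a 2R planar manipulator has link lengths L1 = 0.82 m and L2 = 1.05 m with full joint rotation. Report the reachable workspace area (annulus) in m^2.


r_max = L1 + L2 = 1.8700, r_min = |L1 - L2| = 0.2300
A = pi*(r_max^2 - r_min^2) = pi*(3.4969 - 0.0529) = 10.8196

10.8196 m^2


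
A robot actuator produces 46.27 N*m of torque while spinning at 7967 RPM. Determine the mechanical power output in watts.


omega = 7967 * 2*pi/60 = 834.302289 rad/s
P = tau * omega = 46.27 * 834.302289 = 38603.1669

38603.1669 W


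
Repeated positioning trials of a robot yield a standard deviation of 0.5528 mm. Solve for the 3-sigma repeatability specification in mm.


repeatability = 3*sigma = 3*0.5528 = 1.6584

1.6584 mm


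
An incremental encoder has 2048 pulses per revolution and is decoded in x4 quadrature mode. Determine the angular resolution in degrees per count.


resolution = 360 / (PPR * 4) = 360 / 8192 = 0.0439

0.0439 degrees


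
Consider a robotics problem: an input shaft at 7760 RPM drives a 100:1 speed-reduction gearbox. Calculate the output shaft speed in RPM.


omega_out = omega_in / N = 7760 / 100 = 77.6000

77.6000 RPM


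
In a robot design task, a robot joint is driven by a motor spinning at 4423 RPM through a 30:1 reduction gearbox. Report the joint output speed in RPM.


omega_joint = omega_motor / N = 4423 / 30 = 147.4333

147.4333 RPM


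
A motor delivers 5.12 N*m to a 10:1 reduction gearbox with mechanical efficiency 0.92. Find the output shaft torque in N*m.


tau_out = tau_in * N * eta = 5.12 * 10 * 0.92 = 47.1040

47.1040 N*m


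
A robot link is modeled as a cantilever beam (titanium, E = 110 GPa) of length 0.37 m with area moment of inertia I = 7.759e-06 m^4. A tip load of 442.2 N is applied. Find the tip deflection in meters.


delta = F*L^3/(3*E*I) = 442.2*0.37^3/(3*1.100e+11*7.759e-06)
      = 22.3987566/2560470 = 8.7479e-06

8.7479e-06 m


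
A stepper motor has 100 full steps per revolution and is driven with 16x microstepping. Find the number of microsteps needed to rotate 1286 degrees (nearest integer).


step_size = 360/(100*16) = 360/1600 = 0.225000 deg
n = 1286/(360/1600) = 1286*1600/360 = 5715.5556 -> 5716

5716 steps


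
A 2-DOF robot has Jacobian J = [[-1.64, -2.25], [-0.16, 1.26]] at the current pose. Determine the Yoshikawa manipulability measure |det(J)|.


det(J) = -1.64*1.26 - (-2.25)*(-0.16) = -2.4264
|det(J)| = 2.4264

2.4264


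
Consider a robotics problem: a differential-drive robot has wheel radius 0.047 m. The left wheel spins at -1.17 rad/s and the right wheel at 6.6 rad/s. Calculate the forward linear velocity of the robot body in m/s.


v = r*(wR + wL)/2 = 0.047*(6.6 + -1.17)/2 = 0.1276

0.1276 m/s


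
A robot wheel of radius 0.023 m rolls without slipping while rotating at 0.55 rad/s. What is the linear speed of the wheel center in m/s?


v = omega * r = 0.55 * 0.023 = 0.0127

0.0127 m/s


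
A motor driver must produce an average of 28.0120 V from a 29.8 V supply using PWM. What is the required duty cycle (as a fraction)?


D = V_avg/V_supply = 28.0120/29.8 = 0.9400

0.9400


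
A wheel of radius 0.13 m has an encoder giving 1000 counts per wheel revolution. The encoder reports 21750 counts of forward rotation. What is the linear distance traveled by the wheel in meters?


revs = 21750/1000 = 21.750000
d = revs * 2*pi*r = 21.750000 * 2*pi*0.13 = 17.7657

17.7657 m


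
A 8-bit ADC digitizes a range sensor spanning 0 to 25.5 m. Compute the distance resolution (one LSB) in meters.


res = range / 2^n = 25.5/2^8 = 25.5/256 = 0.0996

0.0996 m


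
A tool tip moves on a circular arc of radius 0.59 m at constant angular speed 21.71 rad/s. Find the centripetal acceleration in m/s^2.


a_c = omega^2 * r = 21.71^2 * 0.59 = 278.0812

278.0812 m/s^2


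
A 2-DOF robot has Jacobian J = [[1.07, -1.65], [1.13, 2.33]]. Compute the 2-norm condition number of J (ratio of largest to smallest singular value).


JJ^T eigenvalues: trace(JJ^T) = 10.5732, det(JJ^T) = det(J)^2 = 18.98867776
s_max^2 = (10.5732 + sqrt(35.83784720))/2 = 8.27983601
s_min^2 = (10.5732 - sqrt(35.83784720))/2 = 2.29336399
kappa = s_max/s_min = sqrt(8.27983601/2.29336399) = 1.9001

1.9001


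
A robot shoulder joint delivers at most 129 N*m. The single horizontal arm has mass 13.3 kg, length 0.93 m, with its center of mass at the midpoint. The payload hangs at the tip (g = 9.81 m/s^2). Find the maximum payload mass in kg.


tau_arm = m_arm*g*(L/2) = 13.3*9.81*0.93/2 = 60.6699 N*m
tau_payload = tau_max - tau_arm = 129 - 60.6699 = 68.3301
m_payload = tau_payload / (g*L) = 68.3301 / (9.81*0.93) = 7.4896

7.4896 kg


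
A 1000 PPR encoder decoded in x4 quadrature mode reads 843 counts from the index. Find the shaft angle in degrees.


angle = counts * 360 / (PPR*4) = 843 * 360 / 4000 = 75.8700

75.8700 degrees


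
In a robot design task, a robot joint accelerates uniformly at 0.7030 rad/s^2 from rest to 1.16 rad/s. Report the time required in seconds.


t = delta_omega / alpha = 1.16 / 0.7030 = 1.6501

1.6501 s


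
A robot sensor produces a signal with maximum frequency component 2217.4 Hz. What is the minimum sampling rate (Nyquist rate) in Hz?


f_s,min = 2*f_max = 2*2217.4 = 4434.8000

4434.8000 Hz


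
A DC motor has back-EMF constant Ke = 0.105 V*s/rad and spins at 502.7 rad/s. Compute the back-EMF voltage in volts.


V_emf = Ke * omega = 0.105*502.7 = 52.7835

52.7835 V


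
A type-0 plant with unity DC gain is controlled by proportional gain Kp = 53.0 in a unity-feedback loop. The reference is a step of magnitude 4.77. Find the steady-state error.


e_ss = R/(1 + Kp) = 4.77/(1 + 53.0) = 4.77/54.0000 = 0.0883

0.0883


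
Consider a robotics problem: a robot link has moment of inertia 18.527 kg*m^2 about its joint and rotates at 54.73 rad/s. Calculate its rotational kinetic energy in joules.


KE = (1/2)*I*omega^2 = 0.5*18.527*54.73^2 = 27747.6369

27747.6369 J


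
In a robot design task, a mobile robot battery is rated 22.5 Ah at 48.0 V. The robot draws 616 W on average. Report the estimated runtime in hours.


E = 22.5*48.0 = 1080.0000 Wh
t = E/P = 1080.0000/616 = 1.7532

1.7532 hours


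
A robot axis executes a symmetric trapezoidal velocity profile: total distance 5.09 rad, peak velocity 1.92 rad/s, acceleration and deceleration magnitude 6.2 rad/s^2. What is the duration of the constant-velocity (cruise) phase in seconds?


t_acc = v/a = 0.309677 s, d_acc = v^2/(2a) = 0.297290 rad each
d_cruise = 5.09 - 2*0.297290 = 4.495420 rad
t_cruise = d_cruise/v = 4.495420/1.92 = 2.3414

2.3414 s


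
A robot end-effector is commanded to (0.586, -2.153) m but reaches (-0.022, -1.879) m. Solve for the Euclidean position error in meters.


dx = -0.022 - (0.586) = -0.6080, dy = -1.879 - (-2.153) = 0.2740
err = sqrt(0.369664 + 0.075076) = 0.6669

0.6669 m
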